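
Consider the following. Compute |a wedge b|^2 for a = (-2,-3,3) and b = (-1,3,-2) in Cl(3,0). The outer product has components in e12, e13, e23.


a wedge b = (a1*b2 - a2*b1)*e12 + (a1*b3 - a3*b1)*e13 + (a2*b3 - a3*b2)*e23
e12 coeff: (-2)*3 - (-3)*(-1) = -6 - 3 = -9
e13 coeff: (-2)*(-2) - 3*(-1) = 4 - (-3) = 7
e23 coeff: (-3)*(-2) - 3*3 = 6 - 9 = -3
|a wedge b|^2 = (-9)^2 + 7^2 + (-3)^2
= 81 + 49 + 9
= 139


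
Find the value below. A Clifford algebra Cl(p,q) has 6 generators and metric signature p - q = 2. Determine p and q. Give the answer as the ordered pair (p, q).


We need p + q = 6 and p - q = 2.
Adding: 2p = 6 + 2 = 8, so p = 4.
Then q = 6 - 4 = 2.
(p, q) = (4, 2)


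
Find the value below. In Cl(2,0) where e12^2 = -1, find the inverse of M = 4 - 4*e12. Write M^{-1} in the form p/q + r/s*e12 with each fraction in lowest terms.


M = 4 - 4*e12, where e12^2 = -1.
Since M commutes with its reverse ~M = a - b*e12, M * ~M = a^2 - b^2*e12^2 = a^2 + b^2.
So M^{-1} = ~M / (a^2 + b^2) = (a - b*e12)/(a^2 + b^2).
a^2 + b^2 = 16 + 16 = 32
Scalar part = 4/32 = 1/8
Bivector coeff = 4/32 = 1/8
M^{-1} = 1/8 + 1/8*e12


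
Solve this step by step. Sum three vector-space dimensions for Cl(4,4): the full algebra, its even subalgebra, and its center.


n = 4 + 4 = 8
Total dim = 2^8 = 256
Even subalgebra dim = 2^7 = 128
n is even, so center dim = 1
Sum = 256 + 128 + 1 = 385


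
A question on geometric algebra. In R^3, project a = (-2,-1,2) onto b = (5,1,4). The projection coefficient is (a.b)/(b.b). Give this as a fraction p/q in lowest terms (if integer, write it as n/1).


Projection coefficient = (a . b) / (b . b)
a . b = (-2)*5 + (-1)*1 + 2*4
= -10 + (-1) + 8 = -3
b . b = 5^2 + 1^2 + 4^2
= 25 + 1 + 16 = 42
Coefficient = -3/42
In lowest terms: -1/14


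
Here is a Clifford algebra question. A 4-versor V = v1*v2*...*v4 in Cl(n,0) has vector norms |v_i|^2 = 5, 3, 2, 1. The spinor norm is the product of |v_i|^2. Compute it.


Spinor norm N(V) = |v1|^2 * |v2|^2 * ... * |v4|^2
= 5 * 3 * 2 * 1
Running product: 5, 15, 30, 30
N(V) = 30


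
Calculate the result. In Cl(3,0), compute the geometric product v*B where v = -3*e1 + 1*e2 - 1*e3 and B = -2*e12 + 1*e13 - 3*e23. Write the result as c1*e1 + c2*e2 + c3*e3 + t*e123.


vB has grade-1 (vector) and grade-3 (trivector) parts: vB = (v _| B) + (v ^ B).
Vector part <vB>_1:
  e1: -v2*b12 - v3*b13 = -(1)*(-2) - (-1)*(1) = 3
  e2: v1*b12 - v3*b23 = (-3)*(-2) - (-1)*(-3) = 3
  e3: v1*b13 + v2*b23 = (-3)*(1) + (1)*(-3) = -6
Trivector part <vB>_3:
  e123: v1*b23 - v2*b13 + v3*b12 = (-3)*(-3) - (1)*(1) + (-1)*(-2) = 10
vB = 3*e1 + 3*e2 - 6*e3 + 10*e123


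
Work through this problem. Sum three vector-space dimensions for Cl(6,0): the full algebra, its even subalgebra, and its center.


n = 6 + 0 = 6
Total dim = 2^6 = 64
Even subalgebra dim = 2^5 = 32
n is even, so center dim = 1
Sum = 64 + 32 + 1 = 97


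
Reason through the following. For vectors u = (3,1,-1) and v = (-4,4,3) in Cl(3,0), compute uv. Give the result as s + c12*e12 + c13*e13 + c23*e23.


In Cl(3,0): e_i^2 = 1, e_ie_j = -e_je_i for i != j.
Scalar part = u . v = 3*(-4) + 1*4 + (-1)*3
= -12 + 4 + (-3) = -11
e12 coeff = 3*4 - 1*(-4) = 12 - (-4) = 16
e13 coeff = 3*3 - (-1)*(-4) = 9 - 4 = 5
e23 coeff = 1*3 - (-1)*4 = 3 - (-4) = 7
uv = -11 + 16*e12 + 5*e13 + 7*e23


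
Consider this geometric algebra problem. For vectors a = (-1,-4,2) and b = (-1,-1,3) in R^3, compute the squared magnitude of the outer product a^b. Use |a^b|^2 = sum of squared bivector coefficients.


a wedge b = (a1*b2 - a2*b1)*e12 + (a1*b3 - a3*b1)*e13 + (a2*b3 - a3*b2)*e23
e12 coeff: (-1)*(-1) - (-4)*(-1) = 1 - 4 = -3
e13 coeff: (-1)*3 - 2*(-1) = -3 - (-2) = -1
e23 coeff: (-4)*3 - 2*(-1) = -12 - (-2) = -10
|a wedge b|^2 = (-3)^2 + (-1)^2 + (-10)^2
= 9 + 1 + 100
= 110


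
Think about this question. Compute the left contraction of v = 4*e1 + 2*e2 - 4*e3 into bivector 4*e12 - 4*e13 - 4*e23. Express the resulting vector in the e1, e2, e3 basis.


Left contraction v _| B = <vB>_1 (grade-1 part of the geometric product vB).
Using e1_|e12 = e2, e2_|e12 = -e1, e1_|e13 = e3, e3_|e13 = -e1, e2_|e23 = e3, e3_|e23 = -e2:
e1 coeff: -v2*b12 - v3*b13 = -(2)*(4) - (-4)*(-4) = -24
e2 coeff: v1*b12 - v3*b23 = (4)*(4) - (-4)*(-4) = 0
e3 coeff: v1*b13 + v2*b23 = (4)*(-4) + (2)*(-4) = -24
v _| B = -24*e1 + 0*e2 - 24*e3


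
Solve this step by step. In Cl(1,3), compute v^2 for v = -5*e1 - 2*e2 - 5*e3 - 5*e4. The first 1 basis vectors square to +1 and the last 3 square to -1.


v^2 = sum of c_i^2 * e_i^2
Positive signature terms (e_i^2 = +1): (-5)^2 = 25
Negative signature terms (e_j^2 = -1): (-2)^2 + (-5)^2 + (-5)^2 = 54
v^2 = 25 - 54 = -29


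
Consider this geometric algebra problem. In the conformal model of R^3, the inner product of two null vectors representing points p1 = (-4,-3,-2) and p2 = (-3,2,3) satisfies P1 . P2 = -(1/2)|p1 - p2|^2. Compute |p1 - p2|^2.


p1 - p2 = (-1, -5, -5)
|p1 - p2|^2 = (-1)^2 + (-5)^2 + (-5)^2
= 1 + 25 + 25
= 51


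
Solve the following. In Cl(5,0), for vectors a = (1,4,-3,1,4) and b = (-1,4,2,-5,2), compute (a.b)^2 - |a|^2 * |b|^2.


a . b = 1*(-1) + 4*4 + (-3)*2 + 1*(-5) + 4*2
= -1 + 16 + (-6) + (-5) + 8 = 12
|a|^2 = 1^2 + 4^2 + (-3)^2 + 1^2 + 4^2 = 43
|b|^2 = (-1)^2 + 4^2 + 2^2 + (-5)^2 + 2^2 = 50
(a.b)^2 = 12^2 = 144
|a|^2 * |b|^2 = 43 * 50 = 2150
Result = 144 - 2150 = -2006


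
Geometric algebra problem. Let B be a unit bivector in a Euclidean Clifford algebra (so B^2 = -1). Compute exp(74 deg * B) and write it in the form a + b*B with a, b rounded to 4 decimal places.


For a unit bivector B with B^2 = -1, the exponential series gives
e^(theta*B) = cos(theta) + sin(theta)*B (the GA analogue of Euler's formula).
theta = 74 degrees = 1.291544 rad
cos(74 deg) = 0.2756
sin(74 deg) = 0.9613
exp(theta*B) = 0.2756 + 0.9613*B


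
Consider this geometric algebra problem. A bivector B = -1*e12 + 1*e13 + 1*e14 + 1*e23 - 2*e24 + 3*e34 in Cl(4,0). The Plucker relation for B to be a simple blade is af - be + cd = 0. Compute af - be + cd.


Plucker relation: af - be + cd
a*f = (-1)*3 = -3
b*e = 1*(-2) = -2
c*d = 1*1 = 1
af - be + cd = -3 - (-2) + 1
= 0


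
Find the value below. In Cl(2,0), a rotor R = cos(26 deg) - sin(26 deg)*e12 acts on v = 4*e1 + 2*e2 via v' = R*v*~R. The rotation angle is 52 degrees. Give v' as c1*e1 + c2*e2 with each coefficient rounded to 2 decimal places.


Rotor R = cos(26deg) - sin(26deg)*e12
Rotation angle theta = 2 * 26 = 52 degrees
v' = R*v*~R rotates v by theta.
cos(52deg) = 0.6157, sin(52deg) = 0.7880
v'_1 = 4*cos(52deg) - 2*sin(52deg)
= 4*0.6157 - 2*0.7880
= 0.89
v'_2 = 4*sin(52deg) + 2*cos(52deg)
= 4*0.7880 + 2*0.6157
= 4.38
v' = 0.89*e1 + 4.38*e2


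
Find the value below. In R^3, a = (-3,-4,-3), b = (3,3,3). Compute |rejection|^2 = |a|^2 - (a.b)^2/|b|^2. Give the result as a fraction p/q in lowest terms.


|a|^2 = (-3)^2 + (-4)^2 + (-3)^2 = 34
|b|^2 = 3^2 + 3^2 + 3^2 = 27
a . b = (-3)*3 + (-4)*3 + (-3)*3 = -30
(a.b)^2 = (-30)^2 = 900
|rej|^2 = 34 - 900/27
= (918 - 900)/27
= 18/27
In lowest terms: 2/3


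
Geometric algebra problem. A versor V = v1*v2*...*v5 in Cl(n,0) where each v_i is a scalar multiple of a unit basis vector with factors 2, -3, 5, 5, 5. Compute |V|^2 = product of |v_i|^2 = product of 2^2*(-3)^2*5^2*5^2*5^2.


Each vector v_i has |v_i|^2 = s_i^2
Squared scales: 2^2 = 4, (-3)^2 = 9, 5^2 = 25, 5^2 = 25, 5^2 = 25
|V|^2 = 4 * 9 * 25 * 25 * 25
= 562500


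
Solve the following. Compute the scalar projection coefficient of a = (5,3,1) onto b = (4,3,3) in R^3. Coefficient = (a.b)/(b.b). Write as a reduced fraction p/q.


Projection coefficient = (a . b) / (b . b)
a . b = 5*4 + 3*3 + 1*3
= 20 + 9 + 3 = 32
b . b = 4^2 + 3^2 + 3^2
= 16 + 9 + 9 = 34
Coefficient = 32/34
In lowest terms: 16/17


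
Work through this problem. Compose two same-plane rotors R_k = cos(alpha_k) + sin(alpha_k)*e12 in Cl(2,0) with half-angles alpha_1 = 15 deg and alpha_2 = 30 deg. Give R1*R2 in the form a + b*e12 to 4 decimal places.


Same-plane rotors commute and their half-angles add:
R1*R2 = cos(a1 + a2) + sin(a1 + a2)*e12.
a1 + a2 = 15 + 30 = 45 deg
cos(45 deg) = 0.7071
sin(45 deg) = 0.7071
R1*R2 = 0.7071 + 0.7071*e12


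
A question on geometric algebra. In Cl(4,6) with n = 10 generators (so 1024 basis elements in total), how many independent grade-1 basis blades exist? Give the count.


Number of grade-k basis blades in Cl(p,q) with n = p + q is C(n, k).
n = 4 + 6 = 10
C(10, 1) = 10! / (1! * 9!)
= 3628800 / (1 * 362880)
= 10


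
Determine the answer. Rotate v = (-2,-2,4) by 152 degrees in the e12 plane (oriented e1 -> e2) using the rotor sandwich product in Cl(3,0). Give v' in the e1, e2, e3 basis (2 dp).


Rotor R = cos(76deg) - sin(76deg)*e12
Rotation angle theta = 2 * 76 = 152 degrees in the e12 plane (e1 -> e2).
The component perpendicular to the plane (e3) is invariant: v'_3 = v3 = 4.00
cos(152deg) = -0.8829, sin(152deg) = 0.4695
v'_1 = v1*cos(theta) - v2*sin(theta) = -2*(-0.8829) - (-2)*0.4695 = 2.70
v'_2 = v1*sin(theta) + v2*cos(theta) = -2*0.4695 + (-2)*(-0.8829) = 0.83
v' = 2.70*e1 + 0.83*e2 + 4.00*e3


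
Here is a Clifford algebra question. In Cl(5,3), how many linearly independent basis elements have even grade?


Even subalgebra dimension = 2^(n-1)
n = 5 + 3 = 8
2^(8 - 1) = 2^7 = 128
Verification: sum of C(8,k) for even k = 1 + 28 + 70 + 28 + 1 = 128
Result = 128


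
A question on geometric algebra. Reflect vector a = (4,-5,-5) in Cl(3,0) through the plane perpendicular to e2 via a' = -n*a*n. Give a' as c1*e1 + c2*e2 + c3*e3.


Reflection formula: a' = -n*a*n, with n = e2 (unit vector, n^2 = 1).
For reflection through hyperplane perp to e2:
The component along e2 flips sign, others stay.
a = (4, -5, -5)
a' = (4, 5, -5)
a' = 4*e1 + 5*e2 - 5*e3


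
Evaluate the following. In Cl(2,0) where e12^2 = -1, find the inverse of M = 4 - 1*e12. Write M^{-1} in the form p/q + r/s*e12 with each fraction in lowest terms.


M = 4 - 1*e12, where e12^2 = -1.
Since M commutes with its reverse ~M = a - b*e12, M * ~M = a^2 - b^2*e12^2 = a^2 + b^2.
So M^{-1} = ~M / (a^2 + b^2) = (a - b*e12)/(a^2 + b^2).
a^2 + b^2 = 16 + 1 = 17
Scalar part = 4/17 = 4/17
Bivector coeff = 1/17 = 1/17
M^{-1} = 4/17 + 1/17*e12


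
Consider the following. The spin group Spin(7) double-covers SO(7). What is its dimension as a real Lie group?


Spin(n) double-covers SO(n); both have Lie algebra so(n) of dimension n(n-1)/2.
n = 7
n(n-1) = 7 * 6 = 42
dim Spin(7) = 42/2 = 21


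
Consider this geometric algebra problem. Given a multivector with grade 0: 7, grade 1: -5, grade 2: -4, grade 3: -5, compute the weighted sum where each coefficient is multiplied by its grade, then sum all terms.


Grade-weighted sum = sum of grade_k * coefficient_k
0*7 = 0
1*(-5) = -5
2*(-4) = -8
3*(-5) = -15
Total = 0 + (-5) + (-8) + (-15) = -28


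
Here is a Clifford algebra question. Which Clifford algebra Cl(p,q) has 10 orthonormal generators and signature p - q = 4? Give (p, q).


We need p + q = 10 and p - q = 4.
Adding: 2p = 10 + 4 = 14, so p = 7.
Then q = 10 - 7 = 3.
(p, q) = (7, 3)


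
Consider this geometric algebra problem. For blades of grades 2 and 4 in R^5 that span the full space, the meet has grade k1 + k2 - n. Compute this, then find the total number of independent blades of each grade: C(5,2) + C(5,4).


Meet grade = grade(A) + grade(B) - n
= 2 + 4 - 5 = 1
C(5,2) = 10
C(5,4) = 5
dim_A + dim_B = 10 + 5 = 15


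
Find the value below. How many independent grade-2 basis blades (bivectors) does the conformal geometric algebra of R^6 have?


The conformal model of R^6 uses Cl(7,1) with m = 6 + 2 = 8 generators.
Number of grade-2 blades = C(m, 2) = C(8, 2)
= 8*7/2 = 28


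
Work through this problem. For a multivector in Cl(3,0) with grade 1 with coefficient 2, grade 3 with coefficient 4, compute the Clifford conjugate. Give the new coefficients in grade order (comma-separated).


Clifford conjugate sign for grade k: (-1)^(k(k+1)/2)
Grade 1: (-1)^(1*2/2) = (-1)^1 = -1, coeff 2 -> -2
Grade 3: (-1)^(3*4/2) = (-1)^6 = 1, coeff 4 -> 4
Conjugated coefficients: -2, 4


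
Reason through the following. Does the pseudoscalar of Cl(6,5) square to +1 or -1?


The pseudoscalar I = e1...e_n (product of all n generators) of Cl(p,q) satisfies I^2 = (-1)^(q + n(n-1)/2).
p = 6, q = 5, n = p + q = 11
n(n-1)/2 = 11 * 10 / 2 = 55
Exponent = q + n(n-1)/2 = 5 + 55 = 60
I^2 = (-1)^60 = +1


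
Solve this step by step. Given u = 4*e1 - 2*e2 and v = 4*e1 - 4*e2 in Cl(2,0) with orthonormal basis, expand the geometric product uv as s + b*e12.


Expand: (4*e1 - 2*e2)(4*e1 - 4*e2)
= 4*4*e1e1 + 4*(-4)*e1e2 + (-2)*4*e2e1 + (-2)*(-4)*e2e2
Using e1^2 = e2^2 = 1, e2e1 = -e1e2:
Scalar part s = 4*4 + (-2)*(-4) = 16 + 8 = 24
Bivector part b = 4*(-4) - (-2)*4 = -16 - (-8) = -8
uv = 24 - 8*e12


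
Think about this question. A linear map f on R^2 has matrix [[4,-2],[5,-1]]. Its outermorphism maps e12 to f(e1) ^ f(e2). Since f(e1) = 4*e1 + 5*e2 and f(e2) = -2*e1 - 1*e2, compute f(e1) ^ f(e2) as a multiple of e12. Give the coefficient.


The outermorphism of a linear map f sends e1^e2 to f(e1)^f(e2).
f(e1) = 4*e1 + 5*e2
f(e2) = -2*e1 - 1*e2
f(e1) ^ f(e2) = (4*e1 + 5*e2) ^ (-2*e1 - 1*e2)
= 4*(-1)*e12 + 5*(-2)*e21
= (-4 - (-10))*e12
= 6*e12
Coefficient = 6


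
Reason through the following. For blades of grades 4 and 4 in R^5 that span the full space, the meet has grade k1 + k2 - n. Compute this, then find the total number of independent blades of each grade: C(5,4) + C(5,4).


Meet grade = grade(A) + grade(B) - n
= 4 + 4 - 5 = 3
C(5,4) = 5
C(5,4) = 5
dim_A + dim_B = 5 + 5 = 10


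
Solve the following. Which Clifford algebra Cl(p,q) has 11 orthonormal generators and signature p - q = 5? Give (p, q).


We need p + q = 11 and p - q = 5.
Adding: 2p = 11 + 5 = 16, so p = 8.
Then q = 11 - 8 = 3.
(p, q) = (8, 3)


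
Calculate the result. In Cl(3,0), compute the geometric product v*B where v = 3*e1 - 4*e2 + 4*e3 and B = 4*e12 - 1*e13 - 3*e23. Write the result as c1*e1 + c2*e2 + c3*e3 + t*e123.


vB has grade-1 (vector) and grade-3 (trivector) parts: vB = (v _| B) + (v ^ B).
Vector part <vB>_1:
  e1: -v2*b12 - v3*b13 = -(-4)*(4) - (4)*(-1) = 20
  e2: v1*b12 - v3*b23 = (3)*(4) - (4)*(-3) = 24
  e3: v1*b13 + v2*b23 = (3)*(-1) + (-4)*(-3) = 9
Trivector part <vB>_3:
  e123: v1*b23 - v2*b13 + v3*b12 = (3)*(-3) - (-4)*(-1) + (4)*(4) = 3
vB = 20*e1 + 24*e2 + 9*e3 + 3*e123


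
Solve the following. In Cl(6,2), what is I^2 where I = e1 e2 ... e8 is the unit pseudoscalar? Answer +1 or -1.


The pseudoscalar I = e1...e_n (product of all n generators) of Cl(p,q) satisfies I^2 = (-1)^(q + n(n-1)/2).
p = 6, q = 2, n = p + q = 8
n(n-1)/2 = 8 * 7 / 2 = 28
Exponent = q + n(n-1)/2 = 2 + 28 = 30
I^2 = (-1)^30 = +1


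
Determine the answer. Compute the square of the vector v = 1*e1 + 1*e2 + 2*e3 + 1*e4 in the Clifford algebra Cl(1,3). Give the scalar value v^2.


v^2 = sum of c_i^2 * e_i^2
Positive signature terms (e_i^2 = +1): 1^2 = 1
Negative signature terms (e_j^2 = -1): 1^2 + 2^2 + 1^2 = 6
v^2 = 1 - 6 = -5


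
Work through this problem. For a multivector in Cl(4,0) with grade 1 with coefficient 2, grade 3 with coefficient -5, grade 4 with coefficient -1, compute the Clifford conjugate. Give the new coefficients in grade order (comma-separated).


Clifford conjugate sign for grade k: (-1)^(k(k+1)/2)
Grade 1: (-1)^(1*2/2) = (-1)^1 = -1, coeff 2 -> -2
Grade 3: (-1)^(3*4/2) = (-1)^6 = 1, coeff -5 -> -5
Grade 4: (-1)^(4*5/2) = (-1)^10 = 1, coeff -1 -> -1
Conjugated coefficients: -2, -5, -1


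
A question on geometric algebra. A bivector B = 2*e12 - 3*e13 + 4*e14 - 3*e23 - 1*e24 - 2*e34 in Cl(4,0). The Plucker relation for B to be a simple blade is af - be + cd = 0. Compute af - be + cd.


Plucker relation: af - be + cd
a*f = 2*(-2) = -4
b*e = (-3)*(-1) = 3
c*d = 4*(-3) = -12
af - be + cd = -4 - 3 + (-12)
= -19


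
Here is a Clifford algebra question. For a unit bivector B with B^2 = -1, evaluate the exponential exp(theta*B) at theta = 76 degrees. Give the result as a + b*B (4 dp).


For a unit bivector B with B^2 = -1, the exponential series gives
e^(theta*B) = cos(theta) + sin(theta)*B (the GA analogue of Euler's formula).
theta = 76 degrees = 1.32645 rad
cos(76 deg) = 0.2419
sin(76 deg) = 0.9703
exp(theta*B) = 0.2419 + 0.9703*B


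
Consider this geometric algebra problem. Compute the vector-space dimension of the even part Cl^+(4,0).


Even subalgebra dimension = 2^(n-1)
n = 4 + 0 = 4
2^(4 - 1) = 2^3 = 8
Verification: sum of C(4,k) for even k = 1 + 6 + 1 = 8
Result = 8


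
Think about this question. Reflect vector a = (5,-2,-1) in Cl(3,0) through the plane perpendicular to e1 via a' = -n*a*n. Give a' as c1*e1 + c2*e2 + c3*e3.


Reflection formula: a' = -n*a*n, with n = e1 (unit vector, n^2 = 1).
For reflection through hyperplane perp to e1:
The component along e1 flips sign, others stay.
a = (5, -2, -1)
a' = (-5, -2, -1)
a' = -5*e1 - 2*e2 - 1*e3


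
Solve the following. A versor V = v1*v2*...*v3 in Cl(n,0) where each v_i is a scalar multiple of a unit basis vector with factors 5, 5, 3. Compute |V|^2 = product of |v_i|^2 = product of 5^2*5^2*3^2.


Each vector v_i has |v_i|^2 = s_i^2
Squared scales: 5^2 = 25, 5^2 = 25, 3^2 = 9
|V|^2 = 25 * 25 * 9
= 5625


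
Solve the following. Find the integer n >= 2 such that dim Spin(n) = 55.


dim Spin(n) = dim so(n) = n(n-1)/2.
Solve n(n-1)/2 = 55, i.e. n^2 - n - 110 = 0.
Discriminant = 1 + 8*55 = 441
n = (1 + sqrt(441))/2 = (1 + 21)/2 = 11


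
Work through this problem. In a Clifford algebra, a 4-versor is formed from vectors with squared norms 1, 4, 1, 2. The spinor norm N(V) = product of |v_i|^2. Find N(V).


Spinor norm N(V) = |v1|^2 * |v2|^2 * ... * |v4|^2
= 1 * 4 * 1 * 2
Running product: 1, 4, 4, 8
N(V) = 8


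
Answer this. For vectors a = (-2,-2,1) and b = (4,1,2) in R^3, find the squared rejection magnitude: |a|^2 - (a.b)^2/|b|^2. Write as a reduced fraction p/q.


|a|^2 = (-2)^2 + (-2)^2 + 1^2 = 9
|b|^2 = 4^2 + 1^2 + 2^2 = 21
a . b = (-2)*4 + (-2)*1 + 1*2 = -8
(a.b)^2 = (-8)^2 = 64
|rej|^2 = 9 - 64/21
= (189 - 64)/21
= 125/21
In lowest terms: 125/21


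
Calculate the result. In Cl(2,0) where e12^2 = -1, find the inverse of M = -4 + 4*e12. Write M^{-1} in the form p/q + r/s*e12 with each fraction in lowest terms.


M = -4 + 4*e12, where e12^2 = -1.
Since M commutes with its reverse ~M = a - b*e12, M * ~M = a^2 - b^2*e12^2 = a^2 + b^2.
So M^{-1} = ~M / (a^2 + b^2) = (a - b*e12)/(a^2 + b^2).
a^2 + b^2 = 16 + 16 = 32
Scalar part = -4/32 = -1/8
Bivector coeff = -4/32 = -1/8
M^{-1} = -1/8 - 1/8*e12


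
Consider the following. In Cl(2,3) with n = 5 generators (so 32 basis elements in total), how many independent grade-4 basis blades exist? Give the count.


Number of grade-k basis blades in Cl(p,q) with n = p + q is C(n, k).
n = 2 + 3 = 5
C(5, 4) = 5! / (4! * 1!)
= 120 / (24 * 1)
= 5


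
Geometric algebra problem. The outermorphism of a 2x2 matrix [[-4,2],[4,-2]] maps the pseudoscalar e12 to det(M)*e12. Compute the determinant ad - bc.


The outermorphism of a linear map f sends e1^e2 to f(e1)^f(e2).
f(e1) = -4*e1 + 4*e2
f(e2) = 2*e1 - 2*e2
f(e1) ^ f(e2) = (-4*e1 + 4*e2) ^ (2*e1 - 2*e2)
= (-4)*(-2)*e12 + 4*2*e21
= (8 - 8)*e12
= 0*e12
Coefficient = 0


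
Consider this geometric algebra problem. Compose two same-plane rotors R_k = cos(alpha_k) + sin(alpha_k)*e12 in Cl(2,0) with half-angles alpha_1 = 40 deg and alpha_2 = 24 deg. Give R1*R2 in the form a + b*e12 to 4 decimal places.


Same-plane rotors commute and their half-angles add:
R1*R2 = cos(a1 + a2) + sin(a1 + a2)*e12.
a1 + a2 = 40 + 24 = 64 deg
cos(64 deg) = 0.4384
sin(64 deg) = 0.8988
R1*R2 = 0.4384 + 0.8988*e12


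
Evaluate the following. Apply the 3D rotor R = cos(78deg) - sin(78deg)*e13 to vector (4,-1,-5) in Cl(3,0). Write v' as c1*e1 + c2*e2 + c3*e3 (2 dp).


Rotor R = cos(78deg) - sin(78deg)*e13
Rotation angle theta = 2 * 78 = 156 degrees in the e13 plane (e1 -> e3).
The component perpendicular to the plane (e2) is invariant: v'_2 = v2 = -1.00
cos(156deg) = -0.9135, sin(156deg) = 0.4067
v'_1 = v1*cos(theta) - v3*sin(theta) = 4*(-0.9135) - (-5)*0.4067 = -1.62
v'_3 = v1*sin(theta) + v3*cos(theta) = 4*0.4067 + (-5)*(-0.9135) = 6.19
v' = -1.62*e1 - 1.00*e2 + 6.19*e3


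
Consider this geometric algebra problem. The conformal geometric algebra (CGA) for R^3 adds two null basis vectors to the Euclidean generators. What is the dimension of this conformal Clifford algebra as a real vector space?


The conformal model of R^3 uses Cl(4,1): the 3 Euclidean generators plus two extra orthogonal generators e+ (e+^2 = +1) and e- (e-^2 = -1), from which the null vectors e0, einf are built.
Number of generators m = 3 + 2 = 5.
dim Cl(p,q) = 2^m = 2^5 = 32


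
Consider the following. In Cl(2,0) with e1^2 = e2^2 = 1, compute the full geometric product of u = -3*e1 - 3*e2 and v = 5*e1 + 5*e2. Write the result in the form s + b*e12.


Expand: (-3*e1 - 3*e2)(5*e1 + 5*e2)
= (-3)*5*e1e1 + (-3)*5*e1e2 + (-3)*5*e2e1 + (-3)*5*e2e2
Using e1^2 = e2^2 = 1, e2e1 = -e1e2:
Scalar part s = (-3)*5 + (-3)*5 = -15 + (-15) = -30
Bivector part b = (-3)*5 - (-3)*5 = -15 - (-15) = 0
uv = -30 + 0*e12


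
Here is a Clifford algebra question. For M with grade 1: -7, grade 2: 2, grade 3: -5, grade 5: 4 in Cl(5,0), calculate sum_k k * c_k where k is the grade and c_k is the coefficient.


Grade-weighted sum = sum of grade_k * coefficient_k
1*(-7) = -7
2*2 = 4
3*(-5) = -15
5*4 = 20
Total = -7 + 4 + (-15) + 20 = 2


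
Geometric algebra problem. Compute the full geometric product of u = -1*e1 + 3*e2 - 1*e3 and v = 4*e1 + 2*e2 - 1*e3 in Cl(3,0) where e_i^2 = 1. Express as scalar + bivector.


In Cl(3,0): e_i^2 = 1, e_ie_j = -e_je_i for i != j.
Scalar part = u . v = (-1)*4 + 3*2 + (-1)*(-1)
= -4 + 6 + 1 = 3
e12 coeff = (-1)*2 - 3*4 = -2 - 12 = -14
e13 coeff = (-1)*(-1) - (-1)*4 = 1 - (-4) = 5
e23 coeff = 3*(-1) - (-1)*2 = -3 - (-2) = -1
uv = 3 - 14*e12 + 5*e13 - 1*e23


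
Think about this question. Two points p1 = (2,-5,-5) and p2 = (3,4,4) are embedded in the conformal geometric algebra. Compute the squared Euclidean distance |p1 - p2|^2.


p1 - p2 = (-1, -9, -9)
|p1 - p2|^2 = (-1)^2 + (-9)^2 + (-9)^2
= 1 + 81 + 81
= 163


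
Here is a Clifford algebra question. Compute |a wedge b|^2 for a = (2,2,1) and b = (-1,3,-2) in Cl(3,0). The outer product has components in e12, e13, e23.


a wedge b = (a1*b2 - a2*b1)*e12 + (a1*b3 - a3*b1)*e13 + (a2*b3 - a3*b2)*e23
e12 coeff: 2*3 - 2*(-1) = 6 - (-2) = 8
e13 coeff: 2*(-2) - 1*(-1) = -4 - (-1) = -3
e23 coeff: 2*(-2) - 1*3 = -4 - 3 = -7
|a wedge b|^2 = 8^2 + (-3)^2 + (-7)^2
= 64 + 9 + 49
= 122


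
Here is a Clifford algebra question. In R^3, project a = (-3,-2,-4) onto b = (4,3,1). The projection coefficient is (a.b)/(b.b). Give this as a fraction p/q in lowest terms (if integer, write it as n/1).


Projection coefficient = (a . b) / (b . b)
a . b = (-3)*4 + (-2)*3 + (-4)*1
= -12 + (-6) + (-4) = -22
b . b = 4^2 + 3^2 + 1^2
= 16 + 9 + 1 = 26
Coefficient = -22/26
In lowest terms: -11/13


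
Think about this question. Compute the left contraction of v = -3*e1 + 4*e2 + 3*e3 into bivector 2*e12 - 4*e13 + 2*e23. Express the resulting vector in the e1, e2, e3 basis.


Left contraction v _| B = <vB>_1 (grade-1 part of the geometric product vB).
Using e1_|e12 = e2, e2_|e12 = -e1, e1_|e13 = e3, e3_|e13 = -e1, e2_|e23 = e3, e3_|e23 = -e2:
e1 coeff: -v2*b12 - v3*b13 = -(4)*(2) - (3)*(-4) = 4
e2 coeff: v1*b12 - v3*b23 = (-3)*(2) - (3)*(2) = -12
e3 coeff: v1*b13 + v2*b23 = (-3)*(-4) + (4)*(2) = 20
v _| B = 4*e1 - 12*e2 + 20*e3


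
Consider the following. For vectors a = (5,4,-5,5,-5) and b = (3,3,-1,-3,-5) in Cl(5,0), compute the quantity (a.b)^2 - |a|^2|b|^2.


a . b = 5*3 + 4*3 + (-5)*(-1) + 5*(-3) + (-5)*(-5)
= 15 + 12 + 5 + (-15) + 25 = 42
|a|^2 = 5^2 + 4^2 + (-5)^2 + 5^2 + (-5)^2 = 116
|b|^2 = 3^2 + 3^2 + (-1)^2 + (-3)^2 + (-5)^2 = 53
(a.b)^2 = 42^2 = 1764
|a|^2 * |b|^2 = 116 * 53 = 6148
Result = 1764 - 6148 = -4384


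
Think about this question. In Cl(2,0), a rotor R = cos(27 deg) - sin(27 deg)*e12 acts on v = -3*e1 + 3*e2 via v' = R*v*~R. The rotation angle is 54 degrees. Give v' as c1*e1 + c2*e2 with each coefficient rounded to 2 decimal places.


Rotor R = cos(27deg) - sin(27deg)*e12
Rotation angle theta = 2 * 27 = 54 degrees
v' = R*v*~R rotates v by theta.
cos(54deg) = 0.5878, sin(54deg) = 0.8090
v'_1 = -3*cos(54deg) - 3*sin(54deg)
= -3*0.5878 - 3*0.8090
= -4.19
v'_2 = -3*sin(54deg) + 3*cos(54deg)
= -3*0.8090 + 3*0.5878
= -0.66
v' = -4.19*e1 - 0.66*e2


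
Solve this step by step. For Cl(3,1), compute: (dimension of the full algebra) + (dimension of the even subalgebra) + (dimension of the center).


n = 3 + 1 = 4
Total dim = 2^4 = 16
Even subalgebra dim = 2^3 = 8
n is even, so center dim = 1
Sum = 16 + 8 + 1 = 25


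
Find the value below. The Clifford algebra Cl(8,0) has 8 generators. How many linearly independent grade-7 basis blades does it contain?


Number of grade-k basis blades in Cl(p,q) with n = p + q is C(n, k).
n = 8 + 0 = 8
C(8, 7) = 8! / (7! * 1!)
= 40320 / (5040 * 1)
= 8


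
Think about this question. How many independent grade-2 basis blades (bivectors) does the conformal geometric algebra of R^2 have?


The conformal model of R^2 uses Cl(3,1) with m = 2 + 2 = 4 generators.
Number of grade-2 blades = C(m, 2) = C(4, 2)
= 4*3/2 = 6


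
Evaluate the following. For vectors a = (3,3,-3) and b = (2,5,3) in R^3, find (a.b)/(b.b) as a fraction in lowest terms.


Projection coefficient = (a . b) / (b . b)
a . b = 3*2 + 3*5 + (-3)*3
= 6 + 15 + (-9) = 12
b . b = 2^2 + 5^2 + 3^2
= 4 + 25 + 9 = 38
Coefficient = 12/38
In lowest terms: 6/19


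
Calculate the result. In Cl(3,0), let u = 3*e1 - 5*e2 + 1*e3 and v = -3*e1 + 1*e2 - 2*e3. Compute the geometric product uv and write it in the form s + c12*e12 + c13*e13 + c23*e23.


In Cl(3,0): e_i^2 = 1, e_ie_j = -e_je_i for i != j.
Scalar part = u . v = 3*(-3) + (-5)*1 + 1*(-2)
= -9 + (-5) + (-2) = -16
e12 coeff = 3*1 - (-5)*(-3) = 3 - 15 = -12
e13 coeff = 3*(-2) - 1*(-3) = -6 - (-3) = -3
e23 coeff = (-5)*(-2) - 1*1 = 10 - 1 = 9
uv = -16 - 12*e12 - 3*e13 + 9*e23


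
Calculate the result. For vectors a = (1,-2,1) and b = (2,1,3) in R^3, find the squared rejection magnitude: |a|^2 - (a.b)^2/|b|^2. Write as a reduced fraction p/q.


|a|^2 = 1^2 + (-2)^2 + 1^2 = 6
|b|^2 = 2^2 + 1^2 + 3^2 = 14
a . b = 1*2 + (-2)*1 + 1*3 = 3
(a.b)^2 = 3^2 = 9
|rej|^2 = 6 - 9/14
= (84 - 9)/14
= 75/14
In lowest terms: 75/14


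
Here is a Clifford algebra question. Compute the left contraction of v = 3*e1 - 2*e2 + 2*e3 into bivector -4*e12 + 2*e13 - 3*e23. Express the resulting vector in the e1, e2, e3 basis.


Left contraction v _| B = <vB>_1 (grade-1 part of the geometric product vB).
Using e1_|e12 = e2, e2_|e12 = -e1, e1_|e13 = e3, e3_|e13 = -e1, e2_|e23 = e3, e3_|e23 = -e2:
e1 coeff: -v2*b12 - v3*b13 = -(-2)*(-4) - (2)*(2) = -12
e2 coeff: v1*b12 - v3*b23 = (3)*(-4) - (2)*(-3) = -6
e3 coeff: v1*b13 + v2*b23 = (3)*(2) + (-2)*(-3) = 12
v _| B = -12*e1 - 6*e2 + 12*e3


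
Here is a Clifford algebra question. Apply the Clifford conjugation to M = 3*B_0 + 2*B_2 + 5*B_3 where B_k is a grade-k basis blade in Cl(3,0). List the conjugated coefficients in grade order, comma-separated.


Clifford conjugate sign for grade k: (-1)^(k(k+1)/2)
Grade 0: (-1)^(0*1/2) = (-1)^0 = 1, coeff 3 -> 3
Grade 2: (-1)^(2*3/2) = (-1)^3 = -1, coeff 2 -> -2
Grade 3: (-1)^(3*4/2) = (-1)^6 = 1, coeff 5 -> 5
Conjugated coefficients: 3, -2, 5


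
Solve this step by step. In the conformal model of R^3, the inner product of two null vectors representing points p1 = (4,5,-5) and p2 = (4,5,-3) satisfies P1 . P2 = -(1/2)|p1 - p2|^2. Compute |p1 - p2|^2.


p1 - p2 = (0, 0, -2)
|p1 - p2|^2 = 0^2 + 0^2 + (-2)^2
= 0 + 0 + 4
= 4


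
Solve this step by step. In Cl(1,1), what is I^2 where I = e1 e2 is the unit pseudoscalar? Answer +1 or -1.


The pseudoscalar I = e1...e_n (product of all n generators) of Cl(p,q) satisfies I^2 = (-1)^(q + n(n-1)/2).
p = 1, q = 1, n = p + q = 2
n(n-1)/2 = 2 * 1 / 2 = 1
Exponent = q + n(n-1)/2 = 1 + 1 = 2
I^2 = (-1)^2 = +1


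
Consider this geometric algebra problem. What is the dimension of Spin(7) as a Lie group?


Spin(n) double-covers SO(n); both have Lie algebra so(n) of dimension n(n-1)/2.
n = 7
n(n-1) = 7 * 6 = 42
dim Spin(7) = 42/2 = 21


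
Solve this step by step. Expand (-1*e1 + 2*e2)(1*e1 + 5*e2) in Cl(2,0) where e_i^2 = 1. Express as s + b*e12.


Expand: (-1*e1 + 2*e2)(1*e1 + 5*e2)
= (-1)*1*e1e1 + (-1)*5*e1e2 + 2*1*e2e1 + 2*5*e2e2
Using e1^2 = e2^2 = 1, e2e1 = -e1e2:
Scalar part s = (-1)*1 + 2*5 = -1 + 10 = 9
Bivector part b = (-1)*5 - 2*1 = -5 - 2 = -7
uv = 9 - 7*e12


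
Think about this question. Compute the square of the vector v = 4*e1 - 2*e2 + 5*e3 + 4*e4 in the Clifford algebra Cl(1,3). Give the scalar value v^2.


v^2 = sum of c_i^2 * e_i^2
Positive signature terms (e_i^2 = +1): 4^2 = 16
Negative signature terms (e_j^2 = -1): (-2)^2 + 5^2 + 4^2 = 45
v^2 = 16 - 45 = -29


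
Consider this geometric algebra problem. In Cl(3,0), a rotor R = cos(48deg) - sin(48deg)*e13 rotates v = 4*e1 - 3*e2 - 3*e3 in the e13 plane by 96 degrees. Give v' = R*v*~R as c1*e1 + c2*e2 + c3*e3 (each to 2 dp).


Rotor R = cos(48deg) - sin(48deg)*e13
Rotation angle theta = 2 * 48 = 96 degrees in the e13 plane (e1 -> e3).
The component perpendicular to the plane (e2) is invariant: v'_2 = v2 = -3.00
cos(96deg) = -0.1045, sin(96deg) = 0.9945
v'_1 = v1*cos(theta) - v3*sin(theta) = 4*(-0.1045) - (-3)*0.9945 = 2.57
v'_3 = v1*sin(theta) + v3*cos(theta) = 4*0.9945 + (-3)*(-0.1045) = 4.29
v' = 2.57*e1 - 3.00*e2 + 4.29*e3


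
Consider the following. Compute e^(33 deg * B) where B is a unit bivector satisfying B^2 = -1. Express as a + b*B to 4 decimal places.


For a unit bivector B with B^2 = -1, the exponential series gives
e^(theta*B) = cos(theta) + sin(theta)*B (the GA analogue of Euler's formula).
theta = 33 degrees = 0.575959 rad
cos(33 deg) = 0.8387
sin(33 deg) = 0.5446
exp(theta*B) = 0.8387 + 0.5446*B


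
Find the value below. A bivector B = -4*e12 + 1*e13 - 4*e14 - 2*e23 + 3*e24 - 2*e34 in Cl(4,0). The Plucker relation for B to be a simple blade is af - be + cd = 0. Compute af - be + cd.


Plucker relation: af - be + cd
a*f = (-4)*(-2) = 8
b*e = 1*3 = 3
c*d = (-4)*(-2) = 8
af - be + cd = 8 - 3 + 8
= 13


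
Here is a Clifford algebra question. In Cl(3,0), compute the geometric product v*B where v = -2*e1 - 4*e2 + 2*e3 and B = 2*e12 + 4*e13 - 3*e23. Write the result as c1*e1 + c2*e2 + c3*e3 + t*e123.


vB has grade-1 (vector) and grade-3 (trivector) parts: vB = (v _| B) + (v ^ B).
Vector part <vB>_1:
  e1: -v2*b12 - v3*b13 = -(-4)*(2) - (2)*(4) = 0
  e2: v1*b12 - v3*b23 = (-2)*(2) - (2)*(-3) = 2
  e3: v1*b13 + v2*b23 = (-2)*(4) + (-4)*(-3) = 4
Trivector part <vB>_3:
  e123: v1*b23 - v2*b13 + v3*b12 = (-2)*(-3) - (-4)*(4) + (2)*(2) = 26
vB = 0*e1 + 2*e2 + 4*e3 + 26*e123


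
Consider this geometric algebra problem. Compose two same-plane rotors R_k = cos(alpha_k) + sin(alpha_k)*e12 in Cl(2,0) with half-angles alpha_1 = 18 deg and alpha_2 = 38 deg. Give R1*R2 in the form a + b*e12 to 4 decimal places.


Same-plane rotors commute and their half-angles add:
R1*R2 = cos(a1 + a2) + sin(a1 + a2)*e12.
a1 + a2 = 18 + 38 = 56 deg
cos(56 deg) = 0.5592
sin(56 deg) = 0.8290
R1*R2 = 0.5592 + 0.8290*e12


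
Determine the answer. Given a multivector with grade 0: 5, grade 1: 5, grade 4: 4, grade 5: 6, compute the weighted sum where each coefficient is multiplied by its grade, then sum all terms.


Grade-weighted sum = sum of grade_k * coefficient_k
0*5 = 0
1*5 = 5
4*4 = 16
5*6 = 30
Total = 0 + 5 + 16 + 30 = 51


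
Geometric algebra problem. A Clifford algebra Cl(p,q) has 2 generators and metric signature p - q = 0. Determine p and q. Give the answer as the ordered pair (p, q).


We need p + q = 2 and p - q = 0.
Adding: 2p = 2 + 0 = 2, so p = 1.
Then q = 2 - 1 = 1.
(p, q) = (1, 1)


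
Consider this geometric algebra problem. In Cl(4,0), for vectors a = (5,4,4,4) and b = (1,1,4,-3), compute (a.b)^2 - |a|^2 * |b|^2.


a . b = 5*1 + 4*1 + 4*4 + 4*(-3)
= 5 + 4 + 16 + (-12) = 13
|a|^2 = 5^2 + 4^2 + 4^2 + 4^2 = 73
|b|^2 = 1^2 + 1^2 + 4^2 + (-3)^2 = 27
(a.b)^2 = 13^2 = 169
|a|^2 * |b|^2 = 73 * 27 = 1971
Result = 169 - 1971 = -1802


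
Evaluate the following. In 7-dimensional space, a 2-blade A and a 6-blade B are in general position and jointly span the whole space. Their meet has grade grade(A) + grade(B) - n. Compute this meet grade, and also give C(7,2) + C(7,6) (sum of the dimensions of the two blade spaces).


Meet grade = grade(A) + grade(B) - n
= 2 + 6 - 7 = 1
C(7,2) = 21
C(7,6) = 7
dim_A + dim_B = 21 + 7 = 28


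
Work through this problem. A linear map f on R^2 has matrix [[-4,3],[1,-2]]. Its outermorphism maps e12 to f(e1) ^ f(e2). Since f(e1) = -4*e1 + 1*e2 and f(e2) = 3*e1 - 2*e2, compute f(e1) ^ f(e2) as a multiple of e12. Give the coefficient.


The outermorphism of a linear map f sends e1^e2 to f(e1)^f(e2).
f(e1) = -4*e1 + 1*e2
f(e2) = 3*e1 - 2*e2
f(e1) ^ f(e2) = (-4*e1 + 1*e2) ^ (3*e1 - 2*e2)
= (-4)*(-2)*e12 + 1*3*e21
= (8 - 3)*e12
= 5*e12
Coefficient = 5


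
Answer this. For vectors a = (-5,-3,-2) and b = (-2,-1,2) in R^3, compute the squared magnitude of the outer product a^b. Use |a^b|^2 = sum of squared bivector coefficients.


a wedge b = (a1*b2 - a2*b1)*e12 + (a1*b3 - a3*b1)*e13 + (a2*b3 - a3*b2)*e23
e12 coeff: (-5)*(-1) - (-3)*(-2) = 5 - 6 = -1
e13 coeff: (-5)*2 - (-2)*(-2) = -10 - 4 = -14
e23 coeff: (-3)*2 - (-2)*(-1) = -6 - 2 = -8
|a wedge b|^2 = (-1)^2 + (-14)^2 + (-8)^2
= 1 + 196 + 64
= 261


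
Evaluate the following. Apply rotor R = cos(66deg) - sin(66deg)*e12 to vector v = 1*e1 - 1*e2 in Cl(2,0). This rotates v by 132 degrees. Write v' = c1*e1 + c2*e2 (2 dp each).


Rotor R = cos(66deg) - sin(66deg)*e12
Rotation angle theta = 2 * 66 = 132 degrees
v' = R*v*~R rotates v by theta.
cos(132deg) = -0.6691, sin(132deg) = 0.7431
v'_1 = 1*cos(132deg) - (-1)*sin(132deg)
= 1*(-0.6691) - (-1)*0.7431
= 0.07
v'_2 = 1*sin(132deg) + (-1)*cos(132deg)
= 1*0.7431 + (-1)*(-0.6691)
= 1.41
v' = 0.07*e1 + 1.41*e2


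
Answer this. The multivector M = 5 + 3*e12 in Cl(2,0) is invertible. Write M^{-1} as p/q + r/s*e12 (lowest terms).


M = 5 + 3*e12, where e12^2 = -1.
Since M commutes with its reverse ~M = a - b*e12, M * ~M = a^2 - b^2*e12^2 = a^2 + b^2.
So M^{-1} = ~M / (a^2 + b^2) = (a - b*e12)/(a^2 + b^2).
a^2 + b^2 = 25 + 9 = 34
Scalar part = 5/34 = 5/34
Bivector coeff = -3/34 = -3/34
M^{-1} = 5/34 - 3/34*e12


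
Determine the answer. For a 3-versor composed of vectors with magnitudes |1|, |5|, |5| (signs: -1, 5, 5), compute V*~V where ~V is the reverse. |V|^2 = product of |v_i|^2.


Each vector v_i has |v_i|^2 = s_i^2
Squared scales: (-1)^2 = 1, 5^2 = 25, 5^2 = 25
|V|^2 = 1 * 25 * 25
= 625


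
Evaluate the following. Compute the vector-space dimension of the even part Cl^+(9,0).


Even subalgebra dimension = 2^(n-1)
n = 9 + 0 = 9
2^(9 - 1) = 2^8 = 256
Verification: sum of C(9,k) for even k = 1 + 36 + 126 + 84 + 9 = 256
Result = 256


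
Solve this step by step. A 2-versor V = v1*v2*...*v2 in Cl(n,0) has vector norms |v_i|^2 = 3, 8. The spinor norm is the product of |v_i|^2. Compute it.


Spinor norm N(V) = |v1|^2 * |v2|^2 * ... * |v2|^2
= 3 * 8
Running product: 3, 24
N(V) = 24


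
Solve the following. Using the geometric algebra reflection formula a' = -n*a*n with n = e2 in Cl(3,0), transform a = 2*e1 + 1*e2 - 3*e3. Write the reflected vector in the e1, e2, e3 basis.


Reflection formula: a' = -n*a*n, with n = e2 (unit vector, n^2 = 1).
For reflection through hyperplane perp to e2:
The component along e2 flips sign, others stay.
a = (2, 1, -3)
a' = (2, -1, -3)
a' = 2*e1 - 1*e2 - 3*e3


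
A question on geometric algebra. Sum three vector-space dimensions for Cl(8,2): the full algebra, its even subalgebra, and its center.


n = 8 + 2 = 10
Total dim = 2^10 = 1024
Even subalgebra dim = 2^9 = 512
n is even, so center dim = 1
Sum = 1024 + 512 + 1 = 1537


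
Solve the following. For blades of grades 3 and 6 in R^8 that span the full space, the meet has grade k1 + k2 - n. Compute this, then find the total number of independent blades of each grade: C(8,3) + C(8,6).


Meet grade = grade(A) + grade(B) - n
= 3 + 6 - 8 = 1
C(8,3) = 56
C(8,6) = 28
dim_A + dim_B = 56 + 28 = 84


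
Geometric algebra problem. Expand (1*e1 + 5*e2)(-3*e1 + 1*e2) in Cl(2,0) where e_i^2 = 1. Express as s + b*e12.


Expand: (1*e1 + 5*e2)(-3*e1 + 1*e2)
= 1*(-3)*e1e1 + 1*1*e1e2 + 5*(-3)*e2e1 + 5*1*e2e2
Using e1^2 = e2^2 = 1, e2e1 = -e1e2:
Scalar part s = 1*(-3) + 5*1 = -3 + 5 = 2
Bivector part b = 1*1 - 5*(-3) = 1 - (-15) = 16
uv = 2 + 16*e12


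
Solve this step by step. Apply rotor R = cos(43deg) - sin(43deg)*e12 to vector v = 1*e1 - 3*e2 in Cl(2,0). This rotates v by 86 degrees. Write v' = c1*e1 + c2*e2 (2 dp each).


Rotor R = cos(43deg) - sin(43deg)*e12
Rotation angle theta = 2 * 43 = 86 degrees
v' = R*v*~R rotates v by theta.
cos(86deg) = 0.0698, sin(86deg) = 0.9976
v'_1 = 1*cos(86deg) - (-3)*sin(86deg)
= 1*0.0698 - (-3)*0.9976
= 3.06
v'_2 = 1*sin(86deg) + (-3)*cos(86deg)
= 1*0.9976 + (-3)*0.0698
= 0.79
v' = 3.06*e1 + 0.79*e2


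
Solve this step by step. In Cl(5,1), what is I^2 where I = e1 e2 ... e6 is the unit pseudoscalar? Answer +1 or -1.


The pseudoscalar I = e1...e_n (product of all n generators) of Cl(p,q) satisfies I^2 = (-1)^(q + n(n-1)/2).
p = 5, q = 1, n = p + q = 6
n(n-1)/2 = 6 * 5 / 2 = 15
Exponent = q + n(n-1)/2 = 1 + 15 = 16
I^2 = (-1)^16 = +1


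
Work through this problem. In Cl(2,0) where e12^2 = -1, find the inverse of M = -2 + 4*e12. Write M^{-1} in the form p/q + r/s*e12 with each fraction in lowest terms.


M = -2 + 4*e12, where e12^2 = -1.
Since M commutes with its reverse ~M = a - b*e12, M * ~M = a^2 - b^2*e12^2 = a^2 + b^2.
So M^{-1} = ~M / (a^2 + b^2) = (a - b*e12)/(a^2 + b^2).
a^2 + b^2 = 4 + 16 = 20
Scalar part = -2/20 = -1/10
Bivector coeff = -4/20 = -1/5
M^{-1} = -1/10 - 1/5*e12


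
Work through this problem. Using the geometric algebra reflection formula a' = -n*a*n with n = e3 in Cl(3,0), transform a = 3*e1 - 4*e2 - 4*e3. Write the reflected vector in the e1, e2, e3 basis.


Reflection formula: a' = -n*a*n, with n = e3 (unit vector, n^2 = 1).
For reflection through hyperplane perp to e3:
The component along e3 flips sign, others stay.
a = (3, -4, -4)
a' = (3, -4, 4)
a' = 3*e1 - 4*e2 + 4*e3


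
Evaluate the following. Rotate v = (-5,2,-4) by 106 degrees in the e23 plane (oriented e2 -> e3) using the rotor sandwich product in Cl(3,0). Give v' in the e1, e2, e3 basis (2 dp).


Rotor R = cos(53deg) - sin(53deg)*e23
Rotation angle theta = 2 * 53 = 106 degrees in the e23 plane (e2 -> e3).
The component perpendicular to the plane (e1) is invariant: v'_1 = v1 = -5.00
cos(106deg) = -0.2756, sin(106deg) = 0.9613
v'_2 = v2*cos(theta) - v3*sin(theta) = 2*(-0.2756) - (-4)*0.9613 = 3.29
v'_3 = v2*sin(theta) + v3*cos(theta) = 2*0.9613 + (-4)*(-0.2756) = 3.03
v' = -5.00*e1 + 3.29*e2 + 3.03*e3


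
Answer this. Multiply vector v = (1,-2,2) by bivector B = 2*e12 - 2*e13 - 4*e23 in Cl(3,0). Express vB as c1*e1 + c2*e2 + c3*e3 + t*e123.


vB has grade-1 (vector) and grade-3 (trivector) parts: vB = (v _| B) + (v ^ B).
Vector part <vB>_1:
  e1: -v2*b12 - v3*b13 = -(-2)*(2) - (2)*(-2) = 8
  e2: v1*b12 - v3*b23 = (1)*(2) - (2)*(-4) = 10
  e3: v1*b13 + v2*b23 = (1)*(-2) + (-2)*(-4) = 6
Trivector part <vB>_3:
  e123: v1*b23 - v2*b13 + v3*b12 = (1)*(-4) - (-2)*(-2) + (2)*(2) = -4
vB = 8*e1 + 10*e2 + 6*e3 - 4*e123


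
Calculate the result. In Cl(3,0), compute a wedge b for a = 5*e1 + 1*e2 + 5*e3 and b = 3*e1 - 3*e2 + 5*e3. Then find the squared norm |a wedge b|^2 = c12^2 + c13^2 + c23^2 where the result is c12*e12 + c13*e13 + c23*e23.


a wedge b = (a1*b2 - a2*b1)*e12 + (a1*b3 - a3*b1)*e13 + (a2*b3 - a3*b2)*e23
e12 coeff: 5*(-3) - 1*3 = -15 - 3 = -18
e13 coeff: 5*5 - 5*3 = 25 - 15 = 10
e23 coeff: 1*5 - 5*(-3) = 5 - (-15) = 20
|a wedge b|^2 = (-18)^2 + 10^2 + 20^2
= 324 + 100 + 400
= 824
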